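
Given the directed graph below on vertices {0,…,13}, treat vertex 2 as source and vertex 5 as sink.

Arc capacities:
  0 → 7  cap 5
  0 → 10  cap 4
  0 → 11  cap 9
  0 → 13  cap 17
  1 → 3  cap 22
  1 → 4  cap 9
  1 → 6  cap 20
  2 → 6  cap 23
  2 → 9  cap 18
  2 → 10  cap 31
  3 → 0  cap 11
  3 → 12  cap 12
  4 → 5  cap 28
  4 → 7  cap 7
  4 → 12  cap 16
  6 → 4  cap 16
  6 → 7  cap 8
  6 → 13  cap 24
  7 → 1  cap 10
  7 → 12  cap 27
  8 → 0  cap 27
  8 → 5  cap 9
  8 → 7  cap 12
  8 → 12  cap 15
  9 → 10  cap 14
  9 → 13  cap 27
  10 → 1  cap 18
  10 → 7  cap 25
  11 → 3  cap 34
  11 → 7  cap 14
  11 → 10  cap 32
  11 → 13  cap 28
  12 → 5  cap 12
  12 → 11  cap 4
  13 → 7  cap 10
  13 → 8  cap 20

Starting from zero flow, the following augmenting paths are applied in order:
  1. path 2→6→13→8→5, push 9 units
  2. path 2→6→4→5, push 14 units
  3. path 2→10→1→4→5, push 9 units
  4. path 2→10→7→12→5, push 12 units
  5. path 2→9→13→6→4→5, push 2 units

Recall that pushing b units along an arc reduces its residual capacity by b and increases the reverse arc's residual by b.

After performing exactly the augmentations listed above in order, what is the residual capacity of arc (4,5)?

Residual capacity of (4,5): 3

after path 1 (2→6→13→8→5, push 9): res(4,5)=28
after path 2 (2→6→4→5, push 14): res(4,5)=14
after path 3 (2→10→1→4→5, push 9): res(4,5)=5
after path 4 (2→10→7→12→5, push 12): res(4,5)=5
after path 5 (2→9→13→6→4→5, push 2): res(4,5)=3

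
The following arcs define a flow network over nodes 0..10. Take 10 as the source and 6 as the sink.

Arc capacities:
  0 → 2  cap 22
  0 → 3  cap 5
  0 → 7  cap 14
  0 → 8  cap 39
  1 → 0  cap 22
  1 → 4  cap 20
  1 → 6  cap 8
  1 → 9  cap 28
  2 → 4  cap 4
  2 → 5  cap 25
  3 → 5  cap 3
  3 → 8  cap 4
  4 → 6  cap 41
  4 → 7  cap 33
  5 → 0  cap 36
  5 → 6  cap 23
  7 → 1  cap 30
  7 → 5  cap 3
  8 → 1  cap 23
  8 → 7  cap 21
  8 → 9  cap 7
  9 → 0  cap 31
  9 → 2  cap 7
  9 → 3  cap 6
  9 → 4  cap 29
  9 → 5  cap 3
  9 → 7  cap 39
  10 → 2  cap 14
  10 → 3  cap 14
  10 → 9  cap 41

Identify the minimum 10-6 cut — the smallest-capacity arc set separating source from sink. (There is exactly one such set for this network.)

augment #1: 10→2→4→6 push 4
augment #2: 10→2→5→6 push 10
augment #3: 10→3→5→6 push 3
augment #4: 10→9→4→6 push 29
augment #5: 10→9→5→6 push 3
augment #6: 10→3→8→1→6 push 4
augment #7: 10→9→2→5→6 push 7
augment #8: 10→9→7→1→6 push 2
max flow = 62; residual-reachable set from 10 gives S-side
cut edges (S→T): {(3,5), (3,8), (10,2), (10,9)} total cap 62

Min-cut arcs: {(3,5), (3,8), (10,2), (10,9)} (total capacity 62)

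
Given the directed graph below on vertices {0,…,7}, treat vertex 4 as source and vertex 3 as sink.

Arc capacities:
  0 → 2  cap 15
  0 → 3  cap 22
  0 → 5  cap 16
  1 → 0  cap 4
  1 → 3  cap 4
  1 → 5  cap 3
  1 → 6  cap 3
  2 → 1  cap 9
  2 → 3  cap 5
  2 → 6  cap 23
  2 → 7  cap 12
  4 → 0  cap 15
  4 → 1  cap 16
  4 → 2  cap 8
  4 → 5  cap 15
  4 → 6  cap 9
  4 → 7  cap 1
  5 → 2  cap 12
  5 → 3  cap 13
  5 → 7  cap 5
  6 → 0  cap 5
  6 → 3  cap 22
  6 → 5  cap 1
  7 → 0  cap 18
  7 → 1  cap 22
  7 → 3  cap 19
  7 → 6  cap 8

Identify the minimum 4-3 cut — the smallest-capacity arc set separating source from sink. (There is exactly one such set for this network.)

Min-cut arcs: {(1,0), (1,3), (1,5), (1,6), (4,0), (4,2), (4,5), (4,6), (4,7)} (total capacity 62)

augment #1: 4→0→3 push 15
augment #2: 4→1→3 push 4
augment #3: 4→2→3 push 5
augment #4: 4→5→3 push 13
augment #5: 4→6→3 push 9
augment #6: 4→7→3 push 1
augment #7: 4→1→0→3 push 4
augment #8: 4→1→6→3 push 3
augment #9: 4→2→6→3 push 3
augment #10: 4→5→7→3 push 2
augment #11: 4→1→5→7→3 push 3
max flow = 62; residual-reachable set from 4 gives S-side
cut edges (S→T): {(1,0), (1,3), (1,5), (1,6), (4,0), (4,2), (4,5), (4,6), (4,7)} total cap 62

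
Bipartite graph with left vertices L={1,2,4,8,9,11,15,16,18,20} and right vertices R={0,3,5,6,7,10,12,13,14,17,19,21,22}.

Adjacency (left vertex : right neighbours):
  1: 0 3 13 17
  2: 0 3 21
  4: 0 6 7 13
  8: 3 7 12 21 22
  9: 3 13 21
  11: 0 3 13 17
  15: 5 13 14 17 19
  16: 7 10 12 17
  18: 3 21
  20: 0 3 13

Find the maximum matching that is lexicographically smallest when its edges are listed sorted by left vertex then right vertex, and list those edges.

Lex-smallest maximum matching: {(1,0), (2,3), (4,6), (8,7), (9,13), (11,17), (15,5), (16,10), (18,21)}

|M| = 9 (so the lex-smallest maximum matching has 9 edges)
process left vertices in ascending order; for each, take the smallest-labelled available neighbour that still permits 9 edges overall, or leave it unmatched if none does
lex-smallest matching: {1-0, 2-3, 4-6, 8-7, 9-13, 11-17, 15-5, 16-10, 18-21}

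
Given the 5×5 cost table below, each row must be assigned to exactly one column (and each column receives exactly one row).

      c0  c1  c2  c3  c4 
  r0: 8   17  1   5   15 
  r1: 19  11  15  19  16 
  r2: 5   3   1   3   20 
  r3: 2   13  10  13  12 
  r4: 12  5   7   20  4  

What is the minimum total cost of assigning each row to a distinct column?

Minimum assignment cost: 21

optimal assignment: row0→col2 (cost 1), row1→col1 (cost 11), row2→col3 (cost 3), row3→col0 (cost 2), row4→col4 (cost 4)
total = 1 + 11 + 3 + 2 + 4 = 21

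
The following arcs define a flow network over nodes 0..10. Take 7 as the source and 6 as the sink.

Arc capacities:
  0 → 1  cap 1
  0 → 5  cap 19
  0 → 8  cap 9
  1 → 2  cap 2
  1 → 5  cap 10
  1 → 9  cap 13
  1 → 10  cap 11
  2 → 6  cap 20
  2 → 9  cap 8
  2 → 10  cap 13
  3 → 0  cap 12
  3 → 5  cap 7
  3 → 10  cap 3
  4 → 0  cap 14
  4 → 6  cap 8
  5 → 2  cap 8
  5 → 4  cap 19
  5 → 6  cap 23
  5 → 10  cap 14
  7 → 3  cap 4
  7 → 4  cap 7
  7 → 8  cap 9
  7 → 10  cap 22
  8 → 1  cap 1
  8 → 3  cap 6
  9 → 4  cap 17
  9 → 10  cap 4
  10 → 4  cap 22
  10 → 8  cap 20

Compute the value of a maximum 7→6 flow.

Maximum flow value: 33

augment #1: 7→4→6 bottleneck 7, total now 7
augment #2: 7→3→5→6 bottleneck 4, total now 11
augment #3: 7→10→4→6 bottleneck 1, total now 12
augment #4: 7→8→1→2→6 bottleneck 1, total now 13
augment #5: 7→8→3→5→6 bottleneck 3, total now 16
augment #6: 7→8→3→0→5→6 bottleneck 3, total now 19
augment #7: 7→10→4→0→5→6 bottleneck 13, total now 32
augment #8: 7→10→4→0→1→2→6 bottleneck 1, total now 33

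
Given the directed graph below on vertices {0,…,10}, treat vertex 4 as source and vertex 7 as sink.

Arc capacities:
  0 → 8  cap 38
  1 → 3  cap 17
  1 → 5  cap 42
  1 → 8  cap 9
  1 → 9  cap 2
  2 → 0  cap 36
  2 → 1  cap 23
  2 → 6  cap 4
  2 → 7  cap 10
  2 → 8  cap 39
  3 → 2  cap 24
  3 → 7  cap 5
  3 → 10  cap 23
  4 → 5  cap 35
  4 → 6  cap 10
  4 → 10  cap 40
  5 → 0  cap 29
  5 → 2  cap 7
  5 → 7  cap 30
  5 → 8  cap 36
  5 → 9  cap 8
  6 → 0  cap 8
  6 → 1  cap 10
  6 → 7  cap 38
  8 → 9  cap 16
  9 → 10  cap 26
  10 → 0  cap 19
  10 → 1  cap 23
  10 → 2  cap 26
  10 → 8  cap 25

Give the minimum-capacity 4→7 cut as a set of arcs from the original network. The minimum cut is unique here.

augment #1: 4→5→7 push 30
augment #2: 4→6→7 push 10
augment #3: 4→5→2→7 push 5
augment #4: 4→10→2→7 push 5
augment #5: 4→10→1→3→7 push 5
augment #6: 4→10→2→6→7 push 4
max flow = 59; residual-reachable set from 4 gives S-side
cut edges (S→T): {(2,6), (2,7), (3,7), (4,6), (5,7)} total cap 59

Min-cut arcs: {(2,6), (2,7), (3,7), (4,6), (5,7)} (total capacity 59)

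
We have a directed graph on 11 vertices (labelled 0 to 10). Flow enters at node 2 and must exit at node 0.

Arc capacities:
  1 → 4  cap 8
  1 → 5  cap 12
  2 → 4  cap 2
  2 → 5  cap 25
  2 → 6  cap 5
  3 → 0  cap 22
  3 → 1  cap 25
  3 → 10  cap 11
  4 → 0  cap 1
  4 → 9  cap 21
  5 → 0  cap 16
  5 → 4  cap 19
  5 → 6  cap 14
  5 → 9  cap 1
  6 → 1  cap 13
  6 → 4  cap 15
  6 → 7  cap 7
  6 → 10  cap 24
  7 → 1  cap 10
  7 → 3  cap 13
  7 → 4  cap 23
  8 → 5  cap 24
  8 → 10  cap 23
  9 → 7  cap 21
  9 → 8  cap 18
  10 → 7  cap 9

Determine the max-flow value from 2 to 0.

augment #1: 2→4→0 bottleneck 1, total now 1
augment #2: 2→5→0 bottleneck 16, total now 17
augment #3: 2→6→7→3→0 bottleneck 5, total now 22
augment #4: 2→4→9→7→3→0 bottleneck 1, total now 23
augment #5: 2→5→6→7→3→0 bottleneck 2, total now 25
augment #6: 2→5→9→7→3→0 bottleneck 1, total now 26
augment #7: 2→5→4→9→7→3→0 bottleneck 4, total now 30

Maximum flow value: 30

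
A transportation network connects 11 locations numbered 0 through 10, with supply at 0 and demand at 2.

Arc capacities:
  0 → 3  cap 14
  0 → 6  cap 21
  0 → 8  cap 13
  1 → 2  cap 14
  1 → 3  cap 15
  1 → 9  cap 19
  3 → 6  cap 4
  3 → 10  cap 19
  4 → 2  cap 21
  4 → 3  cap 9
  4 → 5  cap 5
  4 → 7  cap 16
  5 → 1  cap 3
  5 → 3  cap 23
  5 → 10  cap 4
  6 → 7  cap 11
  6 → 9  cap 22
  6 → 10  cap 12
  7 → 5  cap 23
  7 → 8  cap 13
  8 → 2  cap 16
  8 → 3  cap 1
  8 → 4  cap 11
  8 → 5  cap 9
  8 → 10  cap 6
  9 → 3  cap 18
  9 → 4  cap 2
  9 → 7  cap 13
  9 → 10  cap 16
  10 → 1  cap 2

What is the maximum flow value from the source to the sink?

Maximum flow value: 33

augment #1: 0→8→2 bottleneck 13, total now 13
augment #2: 0→3→10→1→2 bottleneck 2, total now 15
augment #3: 0→6→7→8→2 bottleneck 3, total now 18
augment #4: 0→6→9→4→2 bottleneck 2, total now 20
augment #5: 0→6→7→5→1→2 bottleneck 3, total now 23
augment #6: 0→6→7→8→4→2 bottleneck 5, total now 28
augment #7: 0→6→9→7→8→4→2 bottleneck 5, total now 33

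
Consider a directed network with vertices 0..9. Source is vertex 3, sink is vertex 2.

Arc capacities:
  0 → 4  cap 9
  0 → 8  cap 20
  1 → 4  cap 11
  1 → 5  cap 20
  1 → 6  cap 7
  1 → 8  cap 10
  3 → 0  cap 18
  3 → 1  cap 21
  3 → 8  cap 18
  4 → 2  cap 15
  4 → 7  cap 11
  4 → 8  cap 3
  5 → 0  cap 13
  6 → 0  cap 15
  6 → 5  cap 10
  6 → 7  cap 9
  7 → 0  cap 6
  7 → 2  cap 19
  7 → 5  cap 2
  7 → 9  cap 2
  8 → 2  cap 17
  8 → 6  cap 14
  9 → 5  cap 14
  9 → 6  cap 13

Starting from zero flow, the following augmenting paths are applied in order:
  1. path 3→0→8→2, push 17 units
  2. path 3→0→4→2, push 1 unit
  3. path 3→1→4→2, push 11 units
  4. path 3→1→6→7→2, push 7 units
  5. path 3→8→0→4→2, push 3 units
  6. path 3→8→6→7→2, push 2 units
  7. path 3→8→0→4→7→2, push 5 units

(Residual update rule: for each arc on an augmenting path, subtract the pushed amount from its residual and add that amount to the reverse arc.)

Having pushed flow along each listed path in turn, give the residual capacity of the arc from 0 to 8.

Residual capacity of (0,8): 11

after path 1 (3→0→8→2, push 17): res(0,8)=3
after path 2 (3→0→4→2, push 1): res(0,8)=3
after path 3 (3→1→4→2, push 11): res(0,8)=3
after path 4 (3→1→6→7→2, push 7): res(0,8)=3
after path 5 (3→8→0→4→2, push 3): res(0,8)=6
after path 6 (3→8→6→7→2, push 2): res(0,8)=6
after path 7 (3→8→0→4→7→2, push 5): res(0,8)=11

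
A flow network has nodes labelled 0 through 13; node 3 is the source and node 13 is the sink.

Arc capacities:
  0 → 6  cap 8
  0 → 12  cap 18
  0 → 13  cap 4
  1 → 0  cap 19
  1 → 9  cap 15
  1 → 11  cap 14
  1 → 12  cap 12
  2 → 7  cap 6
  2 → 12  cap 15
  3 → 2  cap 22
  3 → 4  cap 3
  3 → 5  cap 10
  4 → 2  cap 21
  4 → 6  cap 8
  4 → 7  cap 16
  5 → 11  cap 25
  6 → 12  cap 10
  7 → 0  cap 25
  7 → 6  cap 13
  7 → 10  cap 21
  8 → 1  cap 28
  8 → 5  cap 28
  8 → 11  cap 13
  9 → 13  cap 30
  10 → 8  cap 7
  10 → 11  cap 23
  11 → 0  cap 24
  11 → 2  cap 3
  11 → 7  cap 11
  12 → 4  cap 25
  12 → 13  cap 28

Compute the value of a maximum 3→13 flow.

Maximum flow value: 34

augment #1: 3→2→12→13 bottleneck 15, total now 15
augment #2: 3→2→7→0→13 bottleneck 4, total now 19
augment #3: 3→4→6→12→13 bottleneck 3, total now 22
augment #4: 3→2→7→0→12→13 bottleneck 2, total now 24
augment #5: 3→5→11→0→12→13 bottleneck 8, total now 32
augment #6: 3→5→11→7→10→8→1→9→13 bottleneck 2, total now 34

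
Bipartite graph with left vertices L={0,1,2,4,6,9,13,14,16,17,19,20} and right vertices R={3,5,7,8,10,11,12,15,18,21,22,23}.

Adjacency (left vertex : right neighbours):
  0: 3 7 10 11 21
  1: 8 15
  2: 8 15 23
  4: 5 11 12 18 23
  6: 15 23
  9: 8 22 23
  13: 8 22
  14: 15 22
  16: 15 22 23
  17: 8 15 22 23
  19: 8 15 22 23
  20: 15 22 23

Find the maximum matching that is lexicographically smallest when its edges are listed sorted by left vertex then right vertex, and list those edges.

Lex-smallest maximum matching: {(0,3), (1,8), (2,15), (4,5), (6,23), (9,22)}

|M| = 6 (so the lex-smallest maximum matching has 6 edges)
process left vertices in ascending order; for each, take the smallest-labelled available neighbour that still permits 6 edges overall, or leave it unmatched if none does
lex-smallest matching: {0-3, 1-8, 2-15, 4-5, 6-23, 9-22}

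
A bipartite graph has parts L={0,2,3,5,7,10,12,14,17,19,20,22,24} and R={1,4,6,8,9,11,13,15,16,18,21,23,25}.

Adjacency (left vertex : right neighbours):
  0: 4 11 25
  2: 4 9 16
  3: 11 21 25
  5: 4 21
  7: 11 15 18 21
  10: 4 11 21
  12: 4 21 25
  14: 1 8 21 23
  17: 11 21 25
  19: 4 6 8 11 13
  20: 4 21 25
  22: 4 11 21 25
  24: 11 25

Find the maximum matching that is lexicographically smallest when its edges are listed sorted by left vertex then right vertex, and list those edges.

|M| = 8 (so the lex-smallest maximum matching has 8 edges)
process left vertices in ascending order; for each, take the smallest-labelled available neighbour that still permits 8 edges overall, or leave it unmatched if none does
lex-smallest matching: {0-4, 2-9, 3-11, 5-21, 7-15, 12-25, 14-1, 19-6}

Lex-smallest maximum matching: {(0,4), (2,9), (3,11), (5,21), (7,15), (12,25), (14,1), (19,6)}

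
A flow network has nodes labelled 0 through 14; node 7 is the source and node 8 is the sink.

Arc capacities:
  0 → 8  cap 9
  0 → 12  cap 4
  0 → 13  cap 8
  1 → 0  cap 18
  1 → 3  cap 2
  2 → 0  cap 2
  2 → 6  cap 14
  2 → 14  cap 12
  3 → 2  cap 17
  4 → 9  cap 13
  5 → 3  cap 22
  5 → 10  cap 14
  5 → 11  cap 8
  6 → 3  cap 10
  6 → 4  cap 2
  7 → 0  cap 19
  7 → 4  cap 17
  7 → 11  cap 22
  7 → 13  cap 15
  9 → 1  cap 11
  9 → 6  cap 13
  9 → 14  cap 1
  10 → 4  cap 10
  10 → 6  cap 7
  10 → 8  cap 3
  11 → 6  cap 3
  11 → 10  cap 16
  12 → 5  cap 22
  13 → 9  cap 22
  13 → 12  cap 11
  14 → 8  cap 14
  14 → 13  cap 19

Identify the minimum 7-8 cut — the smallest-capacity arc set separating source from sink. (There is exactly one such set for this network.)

augment #1: 7→0→8 push 9
augment #2: 7→11→10→8 push 3
augment #3: 7→4→9→14→8 push 1
augment #4: 7→11→6→3→2→14→8 push 3
augment #5: 7→0→12→5→3→2→14→8 push 4
augment #6: 7→4→9→1→3→2→14→8 push 2
augment #7: 7→4→9→6→3→2→14→8 push 3
max flow = 25; residual-reachable set from 7 gives S-side
cut edges (S→T): {(0,8), (2,14), (9,14), (10,8)} total cap 25

Min-cut arcs: {(0,8), (2,14), (9,14), (10,8)} (total capacity 25)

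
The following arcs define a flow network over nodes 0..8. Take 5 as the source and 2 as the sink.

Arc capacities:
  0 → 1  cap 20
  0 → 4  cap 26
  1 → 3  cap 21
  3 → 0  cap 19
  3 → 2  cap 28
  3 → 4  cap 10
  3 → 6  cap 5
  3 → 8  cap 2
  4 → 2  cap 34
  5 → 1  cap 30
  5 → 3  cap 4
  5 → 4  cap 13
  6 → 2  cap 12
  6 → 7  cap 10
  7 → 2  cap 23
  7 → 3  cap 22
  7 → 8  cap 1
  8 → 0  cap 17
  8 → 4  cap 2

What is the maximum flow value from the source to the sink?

Maximum flow value: 38

augment #1: 5→3→2 bottleneck 4, total now 4
augment #2: 5→4→2 bottleneck 13, total now 17
augment #3: 5→1→3→2 bottleneck 21, total now 38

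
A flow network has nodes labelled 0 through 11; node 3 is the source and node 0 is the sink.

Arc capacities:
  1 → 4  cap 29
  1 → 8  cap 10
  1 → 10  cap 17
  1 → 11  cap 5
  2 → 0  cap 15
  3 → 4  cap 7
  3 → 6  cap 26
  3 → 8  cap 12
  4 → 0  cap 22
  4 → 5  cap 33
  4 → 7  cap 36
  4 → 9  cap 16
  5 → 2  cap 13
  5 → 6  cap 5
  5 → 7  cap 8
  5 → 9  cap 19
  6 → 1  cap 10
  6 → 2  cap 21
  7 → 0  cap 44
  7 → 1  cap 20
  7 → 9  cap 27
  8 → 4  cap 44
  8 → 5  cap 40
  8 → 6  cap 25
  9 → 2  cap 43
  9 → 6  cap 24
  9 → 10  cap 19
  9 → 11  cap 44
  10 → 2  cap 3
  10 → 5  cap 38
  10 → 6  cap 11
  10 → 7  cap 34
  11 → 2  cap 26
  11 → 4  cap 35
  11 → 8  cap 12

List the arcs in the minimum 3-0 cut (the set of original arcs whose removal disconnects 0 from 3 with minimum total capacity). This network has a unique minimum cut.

augment #1: 3→4→0 push 7
augment #2: 3→6→2→0 push 15
augment #3: 3→8→4→0 push 12
augment #4: 3→6→1→4→0 push 3
augment #5: 3→6→1→4→7→0 push 7
max flow = 44; residual-reachable set from 3 gives S-side
cut edges (S→T): {(2,0), (3,4), (3,8), (6,1)} total cap 44

Min-cut arcs: {(2,0), (3,4), (3,8), (6,1)} (total capacity 44)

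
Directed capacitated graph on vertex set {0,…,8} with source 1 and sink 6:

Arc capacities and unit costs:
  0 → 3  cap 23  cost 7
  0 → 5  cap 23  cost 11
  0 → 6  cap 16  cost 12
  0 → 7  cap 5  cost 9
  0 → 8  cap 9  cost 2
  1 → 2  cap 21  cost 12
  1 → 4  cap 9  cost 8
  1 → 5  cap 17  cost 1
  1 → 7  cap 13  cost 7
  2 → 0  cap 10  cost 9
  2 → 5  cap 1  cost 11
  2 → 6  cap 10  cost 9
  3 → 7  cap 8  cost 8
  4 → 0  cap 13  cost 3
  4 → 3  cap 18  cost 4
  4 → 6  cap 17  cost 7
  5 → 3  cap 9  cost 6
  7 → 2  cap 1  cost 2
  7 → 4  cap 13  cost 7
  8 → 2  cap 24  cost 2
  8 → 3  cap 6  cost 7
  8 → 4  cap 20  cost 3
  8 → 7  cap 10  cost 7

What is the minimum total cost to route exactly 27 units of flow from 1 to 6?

shortest-cost path #1: 1→4→6 push 9 @ unit cost 15 (adds 135)
shortest-cost path #2: 1→7→2→6 push 1 @ unit cost 18 (adds 18)
shortest-cost path #3: 1→2→6 push 9 @ unit cost 21 (adds 189)
shortest-cost path #4: 1→7→4→6 push 8 @ unit cost 21 (adds 168)
total cost = 510

Minimum cost for 27 units: 510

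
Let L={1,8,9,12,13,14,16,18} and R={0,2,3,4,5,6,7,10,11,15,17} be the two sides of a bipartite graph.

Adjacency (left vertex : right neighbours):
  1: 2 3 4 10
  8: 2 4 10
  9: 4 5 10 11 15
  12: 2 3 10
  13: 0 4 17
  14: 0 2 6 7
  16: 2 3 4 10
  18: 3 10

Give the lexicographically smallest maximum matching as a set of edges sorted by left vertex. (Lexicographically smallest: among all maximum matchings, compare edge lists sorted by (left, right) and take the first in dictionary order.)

|M| = 7 (so the lex-smallest maximum matching has 7 edges)
process left vertices in ascending order; for each, take the smallest-labelled available neighbour that still permits 7 edges overall, or leave it unmatched if none does
lex-smallest matching: {1-2, 8-4, 9-5, 12-3, 13-0, 14-6, 16-10}

Lex-smallest maximum matching: {(1,2), (8,4), (9,5), (12,3), (13,0), (14,6), (16,10)}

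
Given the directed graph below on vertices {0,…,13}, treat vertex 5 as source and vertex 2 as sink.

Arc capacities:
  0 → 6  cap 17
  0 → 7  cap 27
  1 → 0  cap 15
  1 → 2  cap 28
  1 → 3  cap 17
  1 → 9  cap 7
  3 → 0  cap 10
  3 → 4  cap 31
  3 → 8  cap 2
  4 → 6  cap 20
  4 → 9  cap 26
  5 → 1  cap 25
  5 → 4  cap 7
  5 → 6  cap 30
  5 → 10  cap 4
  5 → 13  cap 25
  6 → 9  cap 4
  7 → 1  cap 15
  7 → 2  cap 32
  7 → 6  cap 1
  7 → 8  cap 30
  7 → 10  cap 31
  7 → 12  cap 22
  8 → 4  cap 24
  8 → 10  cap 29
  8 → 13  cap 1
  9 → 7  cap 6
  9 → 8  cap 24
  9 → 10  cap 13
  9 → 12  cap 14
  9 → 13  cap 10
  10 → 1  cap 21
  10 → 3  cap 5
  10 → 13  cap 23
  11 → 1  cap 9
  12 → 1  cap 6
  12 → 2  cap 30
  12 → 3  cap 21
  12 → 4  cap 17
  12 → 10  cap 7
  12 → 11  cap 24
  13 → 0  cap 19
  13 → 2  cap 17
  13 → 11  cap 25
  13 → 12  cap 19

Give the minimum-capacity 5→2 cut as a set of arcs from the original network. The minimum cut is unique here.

augment #1: 5→1→2 push 25
augment #2: 5→13→2 push 17
augment #3: 5→10→1→2 push 3
augment #4: 5→13→12→2 push 8
augment #5: 5→4→9→7→2 push 6
augment #6: 5→4→9→12→2 push 1
augment #7: 5→6→9→12→2 push 4
augment #8: 5→10→13→12→2 push 1
max flow = 65; residual-reachable set from 5 gives S-side
cut edges (S→T): {(5,1), (5,4), (5,10), (5,13), (6,9)} total cap 65

Min-cut arcs: {(5,1), (5,4), (5,10), (5,13), (6,9)} (total capacity 65)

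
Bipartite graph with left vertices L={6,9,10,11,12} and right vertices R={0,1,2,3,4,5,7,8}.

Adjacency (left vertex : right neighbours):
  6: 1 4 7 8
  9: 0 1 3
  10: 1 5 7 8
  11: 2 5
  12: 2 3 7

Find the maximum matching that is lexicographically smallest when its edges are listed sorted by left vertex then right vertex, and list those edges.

Lex-smallest maximum matching: {(6,1), (9,0), (10,5), (11,2), (12,3)}

|M| = 5 (so the lex-smallest maximum matching has 5 edges)
process left vertices in ascending order; for each, take the smallest-labelled available neighbour that still permits 5 edges overall, or leave it unmatched if none does
lex-smallest matching: {6-1, 9-0, 10-5, 11-2, 12-3}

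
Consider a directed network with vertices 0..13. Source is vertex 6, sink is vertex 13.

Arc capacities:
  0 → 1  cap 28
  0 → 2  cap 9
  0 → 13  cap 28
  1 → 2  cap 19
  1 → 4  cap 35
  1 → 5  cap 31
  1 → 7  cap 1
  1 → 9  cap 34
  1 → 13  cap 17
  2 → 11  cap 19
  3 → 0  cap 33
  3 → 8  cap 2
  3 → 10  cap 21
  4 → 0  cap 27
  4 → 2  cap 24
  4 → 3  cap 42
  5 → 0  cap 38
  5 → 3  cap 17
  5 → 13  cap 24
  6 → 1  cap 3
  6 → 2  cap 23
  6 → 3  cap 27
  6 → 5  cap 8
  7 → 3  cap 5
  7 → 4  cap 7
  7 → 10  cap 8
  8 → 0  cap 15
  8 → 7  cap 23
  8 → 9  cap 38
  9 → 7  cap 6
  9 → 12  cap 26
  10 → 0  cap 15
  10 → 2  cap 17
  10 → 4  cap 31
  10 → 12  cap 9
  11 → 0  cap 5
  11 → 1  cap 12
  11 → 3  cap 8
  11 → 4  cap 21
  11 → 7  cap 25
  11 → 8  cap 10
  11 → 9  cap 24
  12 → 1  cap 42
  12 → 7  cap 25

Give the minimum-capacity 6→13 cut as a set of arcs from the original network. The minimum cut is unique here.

Min-cut arcs: {(2,11), (6,1), (6,3), (6,5)} (total capacity 57)

augment #1: 6→1→13 push 3
augment #2: 6→5→13 push 8
augment #3: 6→3→0→13 push 27
augment #4: 6→2→11→0→13 push 1
augment #5: 6→2→11→1→13 push 12
augment #6: 6→2→11→0→1→13 push 2
augment #7: 6→2→11→0→1→5→13 push 2
augment #8: 6→2→11→3→0→1→5→13 push 2
max flow = 57; residual-reachable set from 6 gives S-side
cut edges (S→T): {(2,11), (6,1), (6,3), (6,5)} total cap 57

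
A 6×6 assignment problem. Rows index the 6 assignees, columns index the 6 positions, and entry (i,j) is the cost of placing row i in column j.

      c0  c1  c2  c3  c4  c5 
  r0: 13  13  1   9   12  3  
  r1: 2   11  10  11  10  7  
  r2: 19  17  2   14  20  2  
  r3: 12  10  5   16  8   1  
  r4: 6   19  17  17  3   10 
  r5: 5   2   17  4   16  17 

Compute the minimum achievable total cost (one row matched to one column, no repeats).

Minimum assignment cost: 19

optimal assignment: row0→col3 (cost 9), row1→col0 (cost 2), row2→col2 (cost 2), row3→col5 (cost 1), row4→col4 (cost 3), row5→col1 (cost 2)
total = 9 + 2 + 2 + 1 + 3 + 2 = 19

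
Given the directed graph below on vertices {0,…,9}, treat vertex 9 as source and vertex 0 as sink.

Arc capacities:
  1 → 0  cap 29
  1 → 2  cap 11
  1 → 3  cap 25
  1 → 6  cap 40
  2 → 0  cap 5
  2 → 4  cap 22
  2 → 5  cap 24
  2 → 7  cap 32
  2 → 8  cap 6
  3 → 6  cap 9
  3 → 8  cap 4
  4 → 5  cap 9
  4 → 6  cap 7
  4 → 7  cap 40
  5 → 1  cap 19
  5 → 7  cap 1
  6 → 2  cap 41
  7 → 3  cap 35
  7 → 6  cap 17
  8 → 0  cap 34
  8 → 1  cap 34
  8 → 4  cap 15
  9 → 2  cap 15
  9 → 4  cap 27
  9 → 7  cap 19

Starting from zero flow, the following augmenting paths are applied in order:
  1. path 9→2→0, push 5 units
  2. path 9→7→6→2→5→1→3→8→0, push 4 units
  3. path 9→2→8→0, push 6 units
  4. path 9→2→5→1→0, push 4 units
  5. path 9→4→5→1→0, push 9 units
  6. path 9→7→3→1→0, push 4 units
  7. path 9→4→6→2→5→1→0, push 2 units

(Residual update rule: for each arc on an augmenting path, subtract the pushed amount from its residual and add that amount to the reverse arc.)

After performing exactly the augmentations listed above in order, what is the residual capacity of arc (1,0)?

after path 1 (9→2→0, push 5): res(1,0)=29
after path 2 (9→7→6→2→5→1→3→8→0, push 4): res(1,0)=29
after path 3 (9→2→8→0, push 6): res(1,0)=29
after path 4 (9→2→5→1→0, push 4): res(1,0)=25
after path 5 (9→4→5→1→0, push 9): res(1,0)=16
after path 6 (9→7→3→1→0, push 4): res(1,0)=12
after path 7 (9→4→6→2→5→1→0, push 2): res(1,0)=10

Residual capacity of (1,0): 10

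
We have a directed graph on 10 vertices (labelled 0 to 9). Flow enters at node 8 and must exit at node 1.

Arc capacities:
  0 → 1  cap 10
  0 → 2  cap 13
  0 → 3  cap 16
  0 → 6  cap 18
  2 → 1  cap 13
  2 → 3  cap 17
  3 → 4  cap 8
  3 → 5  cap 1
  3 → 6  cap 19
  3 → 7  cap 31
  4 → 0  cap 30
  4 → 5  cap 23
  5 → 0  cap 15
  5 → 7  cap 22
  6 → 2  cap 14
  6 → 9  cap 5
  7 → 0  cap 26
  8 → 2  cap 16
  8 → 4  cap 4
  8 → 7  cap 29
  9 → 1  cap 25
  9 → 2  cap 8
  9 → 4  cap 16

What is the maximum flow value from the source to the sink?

Maximum flow value: 28

augment #1: 8→2→1 bottleneck 13, total now 13
augment #2: 8→4→0→1 bottleneck 4, total now 17
augment #3: 8→7→0→1 bottleneck 6, total now 23
augment #4: 8→2→3→6→9→1 bottleneck 3, total now 26
augment #5: 8→7→0→6→9→1 bottleneck 2, total now 28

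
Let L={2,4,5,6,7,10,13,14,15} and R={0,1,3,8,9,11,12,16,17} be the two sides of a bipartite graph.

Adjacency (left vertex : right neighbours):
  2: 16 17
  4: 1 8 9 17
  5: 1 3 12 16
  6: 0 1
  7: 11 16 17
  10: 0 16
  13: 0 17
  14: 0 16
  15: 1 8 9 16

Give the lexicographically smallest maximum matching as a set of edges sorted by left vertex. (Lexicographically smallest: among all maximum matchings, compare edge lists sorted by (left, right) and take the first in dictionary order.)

|M| = 8 (so the lex-smallest maximum matching has 8 edges)
process left vertices in ascending order; for each, take the smallest-labelled available neighbour that still permits 8 edges overall, or leave it unmatched if none does
lex-smallest matching: {2-16, 4-8, 5-3, 6-1, 7-11, 10-0, 13-17, 15-9}

Lex-smallest maximum matching: {(2,16), (4,8), (5,3), (6,1), (7,11), (10,0), (13,17), (15,9)}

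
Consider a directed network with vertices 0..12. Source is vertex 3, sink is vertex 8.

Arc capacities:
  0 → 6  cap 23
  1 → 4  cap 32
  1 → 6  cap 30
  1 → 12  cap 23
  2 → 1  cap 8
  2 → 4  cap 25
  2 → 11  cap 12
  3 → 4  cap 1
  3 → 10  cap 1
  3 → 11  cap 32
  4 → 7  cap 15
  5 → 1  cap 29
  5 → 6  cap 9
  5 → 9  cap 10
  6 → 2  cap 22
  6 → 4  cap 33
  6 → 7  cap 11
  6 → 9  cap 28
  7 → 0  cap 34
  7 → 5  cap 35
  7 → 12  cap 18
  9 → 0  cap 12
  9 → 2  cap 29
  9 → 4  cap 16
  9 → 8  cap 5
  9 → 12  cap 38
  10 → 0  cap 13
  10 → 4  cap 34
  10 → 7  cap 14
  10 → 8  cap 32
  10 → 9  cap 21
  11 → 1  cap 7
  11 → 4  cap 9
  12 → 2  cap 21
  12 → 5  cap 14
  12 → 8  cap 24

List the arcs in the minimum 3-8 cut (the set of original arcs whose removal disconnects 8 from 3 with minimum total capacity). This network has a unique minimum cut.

augment #1: 3→10→8 push 1
augment #2: 3→4→7→12→8 push 1
augment #3: 3→11→1→12→8 push 7
augment #4: 3→11→4→7→12→8 push 9
max flow = 18; residual-reachable set from 3 gives S-side
cut edges (S→T): {(3,4), (3,10), (11,1), (11,4)} total cap 18

Min-cut arcs: {(3,4), (3,10), (11,1), (11,4)} (total capacity 18)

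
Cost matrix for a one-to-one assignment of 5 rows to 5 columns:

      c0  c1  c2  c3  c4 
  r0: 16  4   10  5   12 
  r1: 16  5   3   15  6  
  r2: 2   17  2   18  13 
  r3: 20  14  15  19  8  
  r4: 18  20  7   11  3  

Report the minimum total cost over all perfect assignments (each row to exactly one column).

Minimum assignment cost: 27

one of 2 optimal assignments: row0→col3 (cost 5), row1→col1 (cost 5), row2→col0 (cost 2), row3→col4 (cost 8), row4→col2 (cost 7)
total = 5 + 5 + 2 + 8 + 7 = 27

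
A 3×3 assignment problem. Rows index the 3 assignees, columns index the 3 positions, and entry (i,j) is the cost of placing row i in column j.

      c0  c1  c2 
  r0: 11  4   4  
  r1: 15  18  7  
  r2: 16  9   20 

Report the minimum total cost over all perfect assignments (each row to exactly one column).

Minimum assignment cost: 27

one of 2 optimal assignments: row0→col0 (cost 11), row1→col2 (cost 7), row2→col1 (cost 9)
total = 11 + 7 + 9 = 27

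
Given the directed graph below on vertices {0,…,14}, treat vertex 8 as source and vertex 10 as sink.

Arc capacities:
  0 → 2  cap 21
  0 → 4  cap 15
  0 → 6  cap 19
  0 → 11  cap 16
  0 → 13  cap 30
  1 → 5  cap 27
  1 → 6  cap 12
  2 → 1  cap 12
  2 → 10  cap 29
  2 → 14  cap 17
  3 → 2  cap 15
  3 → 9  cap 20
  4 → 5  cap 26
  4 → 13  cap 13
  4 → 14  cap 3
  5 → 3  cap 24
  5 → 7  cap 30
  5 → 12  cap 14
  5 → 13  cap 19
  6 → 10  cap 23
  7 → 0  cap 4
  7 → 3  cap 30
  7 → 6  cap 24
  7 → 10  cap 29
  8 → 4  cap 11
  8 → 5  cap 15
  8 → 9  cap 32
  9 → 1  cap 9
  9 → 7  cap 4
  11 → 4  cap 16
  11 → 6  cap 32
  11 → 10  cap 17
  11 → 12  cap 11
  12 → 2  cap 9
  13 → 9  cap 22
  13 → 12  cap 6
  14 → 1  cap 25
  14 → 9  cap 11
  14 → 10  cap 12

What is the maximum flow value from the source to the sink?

augment #1: 8→4→14→10 bottleneck 3, total now 3
augment #2: 8→5→7→10 bottleneck 15, total now 18
augment #3: 8→9→7→10 bottleneck 4, total now 22
augment #4: 8→4→5→7→10 bottleneck 8, total now 30
augment #5: 8→9→1→6→10 bottleneck 9, total now 39

Maximum flow value: 39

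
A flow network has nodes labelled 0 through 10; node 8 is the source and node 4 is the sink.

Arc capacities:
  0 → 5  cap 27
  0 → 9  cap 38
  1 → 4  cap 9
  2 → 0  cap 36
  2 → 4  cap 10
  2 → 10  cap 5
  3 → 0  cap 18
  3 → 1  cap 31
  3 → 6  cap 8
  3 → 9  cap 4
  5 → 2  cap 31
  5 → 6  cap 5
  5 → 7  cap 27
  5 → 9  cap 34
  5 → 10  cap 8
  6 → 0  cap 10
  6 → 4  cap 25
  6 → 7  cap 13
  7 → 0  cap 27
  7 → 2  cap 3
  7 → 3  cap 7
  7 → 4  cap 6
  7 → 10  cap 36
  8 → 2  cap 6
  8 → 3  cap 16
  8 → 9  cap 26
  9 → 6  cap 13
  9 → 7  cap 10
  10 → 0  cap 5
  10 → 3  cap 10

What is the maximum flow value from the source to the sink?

Maximum flow value: 45

augment #1: 8→2→4 bottleneck 6, total now 6
augment #2: 8→3→1→4 bottleneck 9, total now 15
augment #3: 8→3→6→4 bottleneck 7, total now 22
augment #4: 8→9→6→4 bottleneck 13, total now 35
augment #5: 8→9→7→4 bottleneck 6, total now 41
augment #6: 8→9→7→2→4 bottleneck 3, total now 44
augment #7: 8→9→7→3→6→4 bottleneck 1, total now 45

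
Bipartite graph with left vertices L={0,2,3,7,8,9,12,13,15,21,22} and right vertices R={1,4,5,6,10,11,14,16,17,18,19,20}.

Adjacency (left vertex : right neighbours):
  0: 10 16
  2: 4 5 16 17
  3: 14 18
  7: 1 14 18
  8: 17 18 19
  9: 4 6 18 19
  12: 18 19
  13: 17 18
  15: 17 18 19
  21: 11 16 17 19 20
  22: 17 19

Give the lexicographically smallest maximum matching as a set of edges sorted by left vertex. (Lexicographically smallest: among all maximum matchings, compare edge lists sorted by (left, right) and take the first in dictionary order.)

|M| = 9 (so the lex-smallest maximum matching has 9 edges)
process left vertices in ascending order; for each, take the smallest-labelled available neighbour that still permits 9 edges overall, or leave it unmatched if none does
lex-smallest matching: {0-10, 2-4, 3-14, 7-1, 8-17, 9-6, 12-18, 15-19, 21-11}

Lex-smallest maximum matching: {(0,10), (2,4), (3,14), (7,1), (8,17), (9,6), (12,18), (15,19), (21,11)}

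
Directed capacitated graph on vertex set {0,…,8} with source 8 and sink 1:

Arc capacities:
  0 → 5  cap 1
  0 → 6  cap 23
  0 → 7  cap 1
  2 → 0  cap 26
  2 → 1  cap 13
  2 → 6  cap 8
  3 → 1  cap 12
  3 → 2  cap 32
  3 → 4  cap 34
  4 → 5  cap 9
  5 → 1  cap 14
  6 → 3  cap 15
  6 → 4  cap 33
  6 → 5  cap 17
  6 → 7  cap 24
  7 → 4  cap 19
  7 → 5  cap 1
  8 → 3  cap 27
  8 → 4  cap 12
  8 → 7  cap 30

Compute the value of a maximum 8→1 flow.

Maximum flow value: 37

augment #1: 8→3→1 bottleneck 12, total now 12
augment #2: 8→3→2→1 bottleneck 13, total now 25
augment #3: 8→4→5→1 bottleneck 9, total now 34
augment #4: 8→7→5→1 bottleneck 1, total now 35
augment #5: 8→3→2→0→5→1 bottleneck 1, total now 36
augment #6: 8→3→2→6→5→1 bottleneck 1, total now 37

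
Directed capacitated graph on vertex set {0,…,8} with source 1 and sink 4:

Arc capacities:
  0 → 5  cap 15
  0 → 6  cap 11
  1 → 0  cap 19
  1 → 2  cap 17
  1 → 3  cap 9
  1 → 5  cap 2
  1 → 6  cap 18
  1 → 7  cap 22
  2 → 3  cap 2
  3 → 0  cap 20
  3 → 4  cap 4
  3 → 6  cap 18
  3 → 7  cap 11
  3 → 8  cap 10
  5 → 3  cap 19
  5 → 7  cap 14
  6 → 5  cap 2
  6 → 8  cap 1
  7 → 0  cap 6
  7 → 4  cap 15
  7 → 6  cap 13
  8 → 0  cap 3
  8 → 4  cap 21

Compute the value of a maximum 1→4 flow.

Maximum flow value: 30

augment #1: 1→3→4 bottleneck 4, total now 4
augment #2: 1→7→4 bottleneck 15, total now 19
augment #3: 1→3→8→4 bottleneck 5, total now 24
augment #4: 1→6→8→4 bottleneck 1, total now 25
augment #5: 1→2→3→8→4 bottleneck 2, total now 27
augment #6: 1→5→3→8→4 bottleneck 2, total now 29
augment #7: 1→0→5→3→8→4 bottleneck 1, total now 30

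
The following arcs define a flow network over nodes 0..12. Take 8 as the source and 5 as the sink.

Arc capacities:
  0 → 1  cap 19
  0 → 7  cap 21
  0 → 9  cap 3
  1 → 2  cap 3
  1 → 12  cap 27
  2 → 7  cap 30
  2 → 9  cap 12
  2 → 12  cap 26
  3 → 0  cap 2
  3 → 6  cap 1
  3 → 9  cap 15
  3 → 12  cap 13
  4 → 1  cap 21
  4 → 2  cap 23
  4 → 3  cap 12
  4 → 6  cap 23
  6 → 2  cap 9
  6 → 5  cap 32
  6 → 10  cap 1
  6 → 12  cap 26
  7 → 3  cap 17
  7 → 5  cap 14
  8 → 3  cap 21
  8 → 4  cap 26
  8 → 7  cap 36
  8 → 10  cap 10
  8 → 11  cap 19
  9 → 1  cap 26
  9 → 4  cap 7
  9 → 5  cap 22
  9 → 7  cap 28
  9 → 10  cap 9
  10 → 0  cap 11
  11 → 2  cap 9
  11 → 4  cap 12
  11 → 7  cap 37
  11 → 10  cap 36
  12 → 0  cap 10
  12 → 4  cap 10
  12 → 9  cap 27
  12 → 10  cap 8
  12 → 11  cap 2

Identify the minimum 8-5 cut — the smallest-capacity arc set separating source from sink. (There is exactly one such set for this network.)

Min-cut arcs: {(3,6), (4,6), (7,5), (9,5)} (total capacity 60)

augment #1: 8→7→5 push 14
augment #2: 8→3→6→5 push 1
augment #3: 8→3→9→5 push 15
augment #4: 8→4→6→5 push 23
augment #5: 8→3→0→9→5 push 2
augment #6: 8→3→12→9→5 push 3
augment #7: 8→4→2→9→5 push 2
max flow = 60; residual-reachable set from 8 gives S-side
cut edges (S→T): {(3,6), (4,6), (7,5), (9,5)} total cap 60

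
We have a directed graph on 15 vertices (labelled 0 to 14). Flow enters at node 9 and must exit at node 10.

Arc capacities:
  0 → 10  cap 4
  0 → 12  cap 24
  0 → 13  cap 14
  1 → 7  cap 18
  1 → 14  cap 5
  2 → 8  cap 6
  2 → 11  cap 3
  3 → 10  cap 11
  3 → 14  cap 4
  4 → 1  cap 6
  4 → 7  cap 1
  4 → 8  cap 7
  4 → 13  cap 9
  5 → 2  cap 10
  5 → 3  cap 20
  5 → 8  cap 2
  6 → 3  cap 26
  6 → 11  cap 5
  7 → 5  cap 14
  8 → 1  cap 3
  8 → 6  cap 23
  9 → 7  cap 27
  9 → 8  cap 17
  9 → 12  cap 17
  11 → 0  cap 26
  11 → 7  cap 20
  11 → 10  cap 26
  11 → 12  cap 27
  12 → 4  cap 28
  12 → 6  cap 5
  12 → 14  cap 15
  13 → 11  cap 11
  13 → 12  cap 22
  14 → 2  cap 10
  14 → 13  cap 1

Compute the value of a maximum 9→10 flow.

Maximum flow value: 29

augment #1: 9→7→5→3→10 bottleneck 11, total now 11
augment #2: 9→8→6→11→10 bottleneck 5, total now 16
augment #3: 9→7→5→2→11→10 bottleneck 3, total now 19
augment #4: 9→12→4→13→11→10 bottleneck 9, total now 28
augment #5: 9→12→14→13→11→10 bottleneck 1, total now 29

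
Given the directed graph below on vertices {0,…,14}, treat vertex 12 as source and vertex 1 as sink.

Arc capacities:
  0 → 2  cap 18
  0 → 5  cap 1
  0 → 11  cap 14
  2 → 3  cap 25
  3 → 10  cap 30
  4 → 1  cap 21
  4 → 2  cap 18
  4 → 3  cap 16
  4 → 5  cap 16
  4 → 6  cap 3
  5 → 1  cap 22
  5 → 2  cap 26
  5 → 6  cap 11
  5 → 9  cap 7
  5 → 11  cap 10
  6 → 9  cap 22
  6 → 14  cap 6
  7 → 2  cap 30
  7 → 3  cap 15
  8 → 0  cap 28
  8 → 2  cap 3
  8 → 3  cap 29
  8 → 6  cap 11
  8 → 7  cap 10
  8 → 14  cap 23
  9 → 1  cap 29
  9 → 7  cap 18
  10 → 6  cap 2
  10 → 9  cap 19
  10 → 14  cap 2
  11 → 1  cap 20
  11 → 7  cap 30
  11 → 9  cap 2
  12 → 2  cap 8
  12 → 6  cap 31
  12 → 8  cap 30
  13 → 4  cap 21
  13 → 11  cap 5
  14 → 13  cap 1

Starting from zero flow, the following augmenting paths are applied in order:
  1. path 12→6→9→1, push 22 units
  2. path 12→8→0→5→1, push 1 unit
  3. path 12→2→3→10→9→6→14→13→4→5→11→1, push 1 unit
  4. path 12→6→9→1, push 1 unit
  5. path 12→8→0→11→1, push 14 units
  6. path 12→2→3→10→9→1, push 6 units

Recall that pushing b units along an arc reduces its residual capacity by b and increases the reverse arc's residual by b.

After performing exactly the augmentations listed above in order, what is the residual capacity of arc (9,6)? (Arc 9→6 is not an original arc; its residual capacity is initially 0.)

after path 1 (12→6→9→1, push 22): res(9,6)=22
after path 2 (12→8→0→5→1, push 1): res(9,6)=22
after path 3 (12→2→3→10→9→6→14→13→4→5→11→1, push 1): res(9,6)=21
after path 4 (12→6→9→1, push 1): res(9,6)=22
after path 5 (12→8→0→11→1, push 14): res(9,6)=22
after path 6 (12→2→3→10→9→1, push 6): res(9,6)=22

Residual capacity of (9,6): 22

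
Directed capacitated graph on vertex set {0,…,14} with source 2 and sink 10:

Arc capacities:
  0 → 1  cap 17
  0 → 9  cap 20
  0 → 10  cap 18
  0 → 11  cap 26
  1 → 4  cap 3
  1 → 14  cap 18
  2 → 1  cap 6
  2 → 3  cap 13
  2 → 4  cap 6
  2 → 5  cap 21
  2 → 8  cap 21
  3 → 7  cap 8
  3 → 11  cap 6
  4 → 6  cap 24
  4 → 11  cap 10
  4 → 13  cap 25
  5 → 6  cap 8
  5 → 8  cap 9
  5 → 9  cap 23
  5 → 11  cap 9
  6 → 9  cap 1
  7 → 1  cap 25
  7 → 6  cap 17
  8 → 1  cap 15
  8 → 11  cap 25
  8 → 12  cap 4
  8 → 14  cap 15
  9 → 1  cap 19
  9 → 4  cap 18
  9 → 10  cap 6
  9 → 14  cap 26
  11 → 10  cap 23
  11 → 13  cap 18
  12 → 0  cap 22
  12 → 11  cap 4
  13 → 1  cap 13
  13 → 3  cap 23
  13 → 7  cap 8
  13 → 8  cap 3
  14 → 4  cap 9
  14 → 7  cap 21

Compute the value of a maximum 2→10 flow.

Maximum flow value: 33

augment #1: 2→3→11→10 bottleneck 6, total now 6
augment #2: 2→4→11→10 bottleneck 6, total now 12
augment #3: 2→5→9→10 bottleneck 6, total now 18
augment #4: 2→5→11→10 bottleneck 9, total now 27
augment #5: 2→8→11→10 bottleneck 2, total now 29
augment #6: 2→8→12→0→10 bottleneck 4, total now 33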